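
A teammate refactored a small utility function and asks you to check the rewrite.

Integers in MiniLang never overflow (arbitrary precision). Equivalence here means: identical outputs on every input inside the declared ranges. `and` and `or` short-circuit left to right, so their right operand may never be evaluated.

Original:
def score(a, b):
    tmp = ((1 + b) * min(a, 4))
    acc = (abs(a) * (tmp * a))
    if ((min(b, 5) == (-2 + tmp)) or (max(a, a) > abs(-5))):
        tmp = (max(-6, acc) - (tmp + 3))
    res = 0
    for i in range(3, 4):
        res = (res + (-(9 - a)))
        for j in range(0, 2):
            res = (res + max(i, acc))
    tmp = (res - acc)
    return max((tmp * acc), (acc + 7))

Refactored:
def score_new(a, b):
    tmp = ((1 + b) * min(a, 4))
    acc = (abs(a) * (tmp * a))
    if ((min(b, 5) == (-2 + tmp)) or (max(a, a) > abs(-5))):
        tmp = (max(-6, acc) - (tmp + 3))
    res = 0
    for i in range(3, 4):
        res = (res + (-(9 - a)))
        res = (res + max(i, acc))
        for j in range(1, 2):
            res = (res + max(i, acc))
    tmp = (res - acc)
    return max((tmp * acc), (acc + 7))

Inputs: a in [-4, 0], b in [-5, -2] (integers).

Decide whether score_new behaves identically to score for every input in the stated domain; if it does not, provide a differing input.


This is a faithful refactor — arithmetic usage differs; statement counts differ; min/max/abs usage differs; loop structure differs, but the computed results match everywhere.
One worked example (a=-1, b=-3) — score: tmp := 2 | acc := -2 | ((min(b, 5) == (-2 + tmp)) or (max(a, a) > abs(-5))): false | res := 0 | iter i=3: | res := -10 | iter j=0: | res := -7 | iter j=1: | res := -4 | tmp := -2 | result 5; score_new: tmp := 2 | acc := -2 | ((min(b, 5) == (-2 + tmp)) or (max(a, a) > abs(-5))): false | res := 0 | iter i=3: | res := -10 | res := -7 | iter j=1: | res := -4 | tmp := -2 | result 5; agreement on 5.
An exhaustive pass over the 20 declared inputs shows identical outputs.
verdict: equivalent


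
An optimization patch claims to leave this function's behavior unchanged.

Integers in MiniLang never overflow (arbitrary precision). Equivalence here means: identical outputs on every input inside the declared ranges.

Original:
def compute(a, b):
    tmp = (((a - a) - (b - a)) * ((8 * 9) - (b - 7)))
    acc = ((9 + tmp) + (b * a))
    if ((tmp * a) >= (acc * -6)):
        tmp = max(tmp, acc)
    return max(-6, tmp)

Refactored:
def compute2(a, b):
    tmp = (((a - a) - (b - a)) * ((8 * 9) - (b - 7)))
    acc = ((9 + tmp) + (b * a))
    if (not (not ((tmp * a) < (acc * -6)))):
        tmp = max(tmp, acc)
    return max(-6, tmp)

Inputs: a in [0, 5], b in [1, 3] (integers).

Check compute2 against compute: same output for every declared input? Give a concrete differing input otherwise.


Not equivalent: a=1, b=1 separates them (10 vs 0).
compute: tmp becomes 0; next acc becomes 10; next ((tmp * a) >= (acc * -6)) evaluates to true; next tmp becomes 10; next final value 10
compute2: tmp becomes 0; next acc becomes 10; next (not (not ((tmp * a) < (acc * -6)))) evaluates to false; next final value 0
verdict: not equivalent; witness: a=1, b=1


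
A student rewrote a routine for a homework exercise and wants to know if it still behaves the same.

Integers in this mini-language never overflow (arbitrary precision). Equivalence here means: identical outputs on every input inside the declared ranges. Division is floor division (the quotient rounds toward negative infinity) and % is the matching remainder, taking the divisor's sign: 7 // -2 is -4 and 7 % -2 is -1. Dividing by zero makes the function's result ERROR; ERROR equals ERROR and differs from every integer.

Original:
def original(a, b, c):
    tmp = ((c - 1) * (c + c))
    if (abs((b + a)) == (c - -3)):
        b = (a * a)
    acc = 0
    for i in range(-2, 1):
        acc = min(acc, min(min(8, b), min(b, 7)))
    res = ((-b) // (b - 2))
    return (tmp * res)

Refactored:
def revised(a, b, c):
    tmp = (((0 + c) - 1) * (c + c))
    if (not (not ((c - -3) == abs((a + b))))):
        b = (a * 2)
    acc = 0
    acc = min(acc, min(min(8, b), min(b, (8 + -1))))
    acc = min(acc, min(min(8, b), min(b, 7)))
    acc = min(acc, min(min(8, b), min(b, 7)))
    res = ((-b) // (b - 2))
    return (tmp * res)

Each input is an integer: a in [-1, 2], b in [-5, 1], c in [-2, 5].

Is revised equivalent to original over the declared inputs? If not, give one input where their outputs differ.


At a=-1, b=-5, c=3: original gives 12, revised gives -12.
verdict: not equivalent; witness: a=-1, b=-5, c=3


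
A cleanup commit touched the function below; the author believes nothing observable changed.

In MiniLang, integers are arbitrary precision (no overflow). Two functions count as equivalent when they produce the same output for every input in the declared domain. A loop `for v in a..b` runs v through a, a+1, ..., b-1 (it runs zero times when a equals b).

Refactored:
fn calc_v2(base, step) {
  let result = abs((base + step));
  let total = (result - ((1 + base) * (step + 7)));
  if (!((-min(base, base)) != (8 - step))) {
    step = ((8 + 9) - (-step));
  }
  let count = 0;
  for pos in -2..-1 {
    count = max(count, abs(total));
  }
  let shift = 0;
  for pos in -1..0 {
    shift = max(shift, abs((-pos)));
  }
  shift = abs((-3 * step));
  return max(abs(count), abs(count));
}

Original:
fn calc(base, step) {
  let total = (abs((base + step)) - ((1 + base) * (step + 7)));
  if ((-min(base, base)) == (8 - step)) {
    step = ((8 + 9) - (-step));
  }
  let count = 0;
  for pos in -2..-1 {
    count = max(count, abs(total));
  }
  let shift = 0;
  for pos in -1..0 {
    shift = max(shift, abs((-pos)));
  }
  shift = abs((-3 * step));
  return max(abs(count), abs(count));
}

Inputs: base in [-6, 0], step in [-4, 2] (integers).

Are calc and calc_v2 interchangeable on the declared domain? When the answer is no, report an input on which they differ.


Behavior is preserved: although local variable names differ, plus comparison usage differs, plus statement counts differ, plus boolean connective usage differs, the outputs never diverge.
One worked example (base=-2, step=-1) — calc: total = 9; ((-min(base, base)) == (8 - step)) -> false; count = 0; [pos=-2]; count = 9; shift = 0; [pos=-1]; shift = 1; shift = 3; return 9; calc_v2: result = 3; total = 9; (!((-min(base, base)) != (8 - step))) -> false; count = 0; [pos=-2]; count = 9; shift = 0; [pos=-1]; shift = 1; shift = 3; return 9; agreement on 9.
Checked all 49 inputs in the declared domain: the outputs agree on every one.
verdict: equivalent


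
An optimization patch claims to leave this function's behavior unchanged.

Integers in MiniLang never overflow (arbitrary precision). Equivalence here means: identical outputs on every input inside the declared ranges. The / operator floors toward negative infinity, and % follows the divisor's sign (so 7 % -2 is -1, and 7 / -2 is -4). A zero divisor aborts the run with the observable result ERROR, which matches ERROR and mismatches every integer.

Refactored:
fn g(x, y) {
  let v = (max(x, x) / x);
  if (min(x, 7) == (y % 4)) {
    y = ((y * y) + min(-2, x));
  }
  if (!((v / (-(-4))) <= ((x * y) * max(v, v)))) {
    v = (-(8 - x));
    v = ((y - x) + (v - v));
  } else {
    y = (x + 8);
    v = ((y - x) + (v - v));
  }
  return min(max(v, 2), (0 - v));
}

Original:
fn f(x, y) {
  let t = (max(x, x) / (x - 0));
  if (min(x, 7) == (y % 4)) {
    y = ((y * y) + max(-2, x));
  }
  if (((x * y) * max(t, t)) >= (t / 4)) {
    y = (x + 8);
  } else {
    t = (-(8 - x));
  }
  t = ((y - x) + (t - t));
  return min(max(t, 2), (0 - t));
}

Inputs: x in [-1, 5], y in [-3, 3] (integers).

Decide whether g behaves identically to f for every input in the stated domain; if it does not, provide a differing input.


These are not equivalent — on x=1, y=1 the outputs split (-8 vs 2).
f: t := 1 | (min(x, 7) == (y % 4)): true | y := 2 | (((x * y) * max(t, t)) >= (t / 4)): true | y := 9 | t := 8 | result -8
g: v := 1 | (min(x, 7) == (y % 4)): true | y := -1 | (!((v / (-(-4))) <= ((x * y) * max(v, v)))): true | v := -7 | v := -2 | result 2
verdict: not equivalent; witness: x=1, y=1


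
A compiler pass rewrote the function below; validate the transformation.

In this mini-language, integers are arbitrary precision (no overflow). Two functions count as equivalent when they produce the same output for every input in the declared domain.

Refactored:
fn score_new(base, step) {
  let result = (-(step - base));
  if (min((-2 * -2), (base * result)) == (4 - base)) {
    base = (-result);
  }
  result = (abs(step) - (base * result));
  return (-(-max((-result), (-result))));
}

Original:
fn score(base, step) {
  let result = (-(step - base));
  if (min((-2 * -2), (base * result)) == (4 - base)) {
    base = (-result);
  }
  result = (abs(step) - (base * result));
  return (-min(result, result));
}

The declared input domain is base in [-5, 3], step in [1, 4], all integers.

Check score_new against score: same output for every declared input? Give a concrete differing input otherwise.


The two versions differ — the changes include min/max/abs usage differs.
One worked example (base=2, step=3) — score: result=-1, then (min((-2 * -2), (base * result)) == (4 - base)) is false, then result=5, then returns -5; score_new: result=-1, then (min((-2 * -2), (base * result)) == (4 - base)) is false, then result=5, then returns -5; agreement on -5.
Checked all 36 inputs in the declared domain: the outputs agree on every one.
verdict: equivalent


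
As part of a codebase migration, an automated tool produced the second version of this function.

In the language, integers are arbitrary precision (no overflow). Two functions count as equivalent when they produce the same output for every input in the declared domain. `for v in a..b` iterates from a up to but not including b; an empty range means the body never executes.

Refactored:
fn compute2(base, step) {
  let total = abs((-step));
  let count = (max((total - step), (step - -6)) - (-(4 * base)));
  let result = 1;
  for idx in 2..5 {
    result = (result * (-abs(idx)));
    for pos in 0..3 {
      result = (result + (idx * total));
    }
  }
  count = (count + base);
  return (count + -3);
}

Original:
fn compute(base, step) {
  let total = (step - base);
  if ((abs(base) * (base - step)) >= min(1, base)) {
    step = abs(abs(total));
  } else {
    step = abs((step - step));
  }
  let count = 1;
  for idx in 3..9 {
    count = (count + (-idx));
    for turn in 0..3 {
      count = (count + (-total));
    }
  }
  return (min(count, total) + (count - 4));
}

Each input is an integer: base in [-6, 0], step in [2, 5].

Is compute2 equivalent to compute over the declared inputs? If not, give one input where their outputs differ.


Take base=-6, step=2.
compute: total=8, then ((abs(base) * (base - step)) >= min(1, base)) is false, then step=0, then count=1, then (idx=3), then count=-2, then (turn=0), then count=-10, then (turn=1), then count=-18, then (turn=2), then count=-26, then (idx=4), then count=-30, then (turn=0), then count=-38, then (turn=1), then count=-46, then (turn=2), then count=-54, then (idx=5), then count=-59, then (turn=0), then count=-67, then (turn=1), then count=-75, then (turn=2), then count=-83, then (idx=6), then count=-89, then (turn=0), then count=-97, then (turn=1), then count=-105, then (turn=2), then count=-113, then (idx=7), then count=-120, then (turn=0), then count=-128, then (turn=1), then count=-136, then (turn=2), then count=-144, then (idx=8), then count=-152, then (turn=0), then count=-160, then (turn=1), then count=-168, then (turn=2), then count=-176, then returns -356
compute2: total=2, then count=-16, then result=1, then (idx=2), then result=-2, then (pos=0), then result=2, then (pos=1), then result=6, then (pos=2), then result=10, then (idx=3), then result=-30, then (pos=0), then result=-24, then (pos=1), then result=-18, then (pos=2), then result=-12, then (idx=4), then result=48, then (pos=0), then result=56, then (pos=1), then result=64, then (pos=2), then result=72, then count=-22, then returns -25
-356 vs -25 — the two versions disagree here.
verdict: not equivalent; witness: base=-6, step=2


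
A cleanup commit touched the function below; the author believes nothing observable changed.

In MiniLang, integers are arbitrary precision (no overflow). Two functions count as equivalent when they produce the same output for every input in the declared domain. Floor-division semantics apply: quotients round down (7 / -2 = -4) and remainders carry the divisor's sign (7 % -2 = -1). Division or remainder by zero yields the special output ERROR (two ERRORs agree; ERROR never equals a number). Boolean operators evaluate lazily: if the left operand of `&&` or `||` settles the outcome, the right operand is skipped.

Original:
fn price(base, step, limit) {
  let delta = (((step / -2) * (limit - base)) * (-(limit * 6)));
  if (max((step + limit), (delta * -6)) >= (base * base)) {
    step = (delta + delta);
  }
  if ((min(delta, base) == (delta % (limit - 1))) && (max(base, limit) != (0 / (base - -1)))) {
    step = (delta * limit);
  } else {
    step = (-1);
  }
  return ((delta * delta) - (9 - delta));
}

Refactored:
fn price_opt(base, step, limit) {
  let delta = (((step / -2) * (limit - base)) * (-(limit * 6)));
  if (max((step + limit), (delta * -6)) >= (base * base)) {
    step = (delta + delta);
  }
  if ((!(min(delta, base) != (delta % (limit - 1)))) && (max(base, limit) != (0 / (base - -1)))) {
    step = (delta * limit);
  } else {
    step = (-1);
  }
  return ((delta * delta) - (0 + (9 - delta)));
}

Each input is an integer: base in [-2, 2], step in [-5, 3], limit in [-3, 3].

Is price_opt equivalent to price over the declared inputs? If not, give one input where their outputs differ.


Behavior is preserved: although boolean connective usage differs, arithmetic usage differs, constant usage differs, comparison usage differs, the outputs never diverge.
Spot check at base=1, step=3, limit=3 — price: delta becomes 72; next (max((step + limit), (delta * -6)) >= (base * base)) evaluates to true; next step becomes 144; next ((min(delta, base) == (delta % (limit - 1))) && (max(base, limit) != (0 / (base - -1)))) evaluates to false; next step becomes -1; next final value 5247. price_opt: delta becomes 72; next (max((step + limit), (delta * -6)) >= (base * base)) evaluates to true; next step becomes 144; next ((!(min(delta, base) != (delta % (limit - 1)))) && (max(base, limit) != (0 / (base - -1)))) evaluates to false; next step becomes -1; next final value 5247. Both give 5247.
Across all 315 domain points the two functions coincide.
verdict: equivalent


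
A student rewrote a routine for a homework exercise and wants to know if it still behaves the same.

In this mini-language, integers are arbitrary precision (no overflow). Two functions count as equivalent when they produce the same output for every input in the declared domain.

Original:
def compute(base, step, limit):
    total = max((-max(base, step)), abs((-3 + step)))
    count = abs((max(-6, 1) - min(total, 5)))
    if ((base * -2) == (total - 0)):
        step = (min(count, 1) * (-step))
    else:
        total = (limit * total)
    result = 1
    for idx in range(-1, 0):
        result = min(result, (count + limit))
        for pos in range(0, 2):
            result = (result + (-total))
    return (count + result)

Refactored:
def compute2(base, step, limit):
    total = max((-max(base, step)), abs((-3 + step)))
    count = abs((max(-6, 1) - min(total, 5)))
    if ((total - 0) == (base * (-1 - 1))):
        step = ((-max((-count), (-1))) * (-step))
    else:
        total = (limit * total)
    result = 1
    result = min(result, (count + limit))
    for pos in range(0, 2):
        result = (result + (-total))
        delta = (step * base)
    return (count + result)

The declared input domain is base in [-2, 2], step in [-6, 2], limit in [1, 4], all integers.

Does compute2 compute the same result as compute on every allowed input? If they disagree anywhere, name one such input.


Equivalent — the differences include loop structure differs, local variable names differ, min/max/abs usage differs, arithmetic usage differs, constant usage differs, yet no declared input distinguishes the two.
Tracing base=-1, step=1, limit=4: compute: total = 2; count = 1; ((base * -2) == (total - 0)) -> true; step = -1; result = 1; [idx=-1]; result = 1; [pos=0]; result = -1; [pos=1]; result = -3; return -2 | compute2: total = 2; count = 1; ((total - 0) == (base * (-1 - 1))) -> true; step = -1; result = 1; result = 1; [pos=0]; result = -1; delta = 1; [pos=1]; result = -3; delta = 1; return -2 — matching result -2.
Every one of the 180 inputs gives matching results.
verdict: equivalent


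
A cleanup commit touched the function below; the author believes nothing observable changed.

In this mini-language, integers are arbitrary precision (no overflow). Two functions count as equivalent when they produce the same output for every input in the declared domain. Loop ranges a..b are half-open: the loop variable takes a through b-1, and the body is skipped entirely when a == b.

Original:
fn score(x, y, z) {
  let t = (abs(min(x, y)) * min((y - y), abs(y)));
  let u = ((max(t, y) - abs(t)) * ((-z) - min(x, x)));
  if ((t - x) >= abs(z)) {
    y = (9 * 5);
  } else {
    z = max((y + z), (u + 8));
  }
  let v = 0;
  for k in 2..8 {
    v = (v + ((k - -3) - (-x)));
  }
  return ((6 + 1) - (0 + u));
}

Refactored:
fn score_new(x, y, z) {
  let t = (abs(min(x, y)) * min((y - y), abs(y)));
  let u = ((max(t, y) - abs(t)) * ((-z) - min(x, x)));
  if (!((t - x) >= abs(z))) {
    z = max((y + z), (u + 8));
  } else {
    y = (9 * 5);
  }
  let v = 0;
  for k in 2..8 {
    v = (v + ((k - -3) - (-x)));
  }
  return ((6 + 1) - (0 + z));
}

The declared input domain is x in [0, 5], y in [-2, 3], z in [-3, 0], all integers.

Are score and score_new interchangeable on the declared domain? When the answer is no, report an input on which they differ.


There is a counterexample at x=0, y=-2, z=-3: 7 on one side, -1 on the other.
score: t becomes 0; next u becomes 0; next ((t - x) >= abs(z)) evaluates to false; next z becomes 8; next v becomes 0; next at k=2:; next v becomes 5; next at k=3:; next v becomes 11; next at k=4:; next v becomes 18; next at k=5:; next v becomes 26; next at k=6:; next v becomes 35; next at k=7:; next v becomes 45; next final value 7
score_new: t becomes 0; next u becomes 0; next (!((t - x) >= abs(z))) evaluates to true; next z becomes 8; next v becomes 0; next at k=2:; next v becomes 5; next at k=3:; next v becomes 11; next at k=4:; next v becomes 18; next at k=5:; next v becomes 26; next at k=6:; next v becomes 35; next at k=7:; next v becomes 45; next final value -1
verdict: not equivalent; witness: x=0, y=-2, z=-3


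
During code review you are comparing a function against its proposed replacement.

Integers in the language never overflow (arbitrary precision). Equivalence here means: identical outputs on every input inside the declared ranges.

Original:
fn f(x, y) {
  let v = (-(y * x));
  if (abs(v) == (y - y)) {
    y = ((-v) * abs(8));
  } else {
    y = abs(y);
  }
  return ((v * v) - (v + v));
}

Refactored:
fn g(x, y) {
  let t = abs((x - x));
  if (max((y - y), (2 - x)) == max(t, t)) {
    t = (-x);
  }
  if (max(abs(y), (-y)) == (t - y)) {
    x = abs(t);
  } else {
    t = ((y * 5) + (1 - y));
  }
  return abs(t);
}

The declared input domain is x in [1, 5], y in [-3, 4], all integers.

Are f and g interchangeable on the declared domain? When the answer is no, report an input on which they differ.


Input x=1, y=-3: 3 from f versus 0 from g.
verdict: not equivalent; witness: x=1, y=-3


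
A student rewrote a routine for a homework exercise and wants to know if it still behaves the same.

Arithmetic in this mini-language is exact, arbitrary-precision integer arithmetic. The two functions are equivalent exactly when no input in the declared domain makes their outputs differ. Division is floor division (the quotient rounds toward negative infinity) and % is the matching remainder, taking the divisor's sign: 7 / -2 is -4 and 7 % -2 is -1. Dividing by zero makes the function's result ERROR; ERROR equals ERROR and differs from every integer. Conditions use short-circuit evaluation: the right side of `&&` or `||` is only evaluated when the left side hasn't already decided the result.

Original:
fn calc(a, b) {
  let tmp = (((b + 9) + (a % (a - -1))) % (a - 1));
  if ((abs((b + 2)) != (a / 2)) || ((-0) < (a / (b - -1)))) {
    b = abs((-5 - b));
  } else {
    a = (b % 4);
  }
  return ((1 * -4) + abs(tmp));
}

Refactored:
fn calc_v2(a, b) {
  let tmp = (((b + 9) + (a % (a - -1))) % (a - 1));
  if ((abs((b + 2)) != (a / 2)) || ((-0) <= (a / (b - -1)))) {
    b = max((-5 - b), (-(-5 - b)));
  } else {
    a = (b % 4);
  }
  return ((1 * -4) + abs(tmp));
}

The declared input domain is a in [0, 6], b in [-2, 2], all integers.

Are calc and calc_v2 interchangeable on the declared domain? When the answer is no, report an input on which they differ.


The edit looks behavioral (`((-0) < (a / (b - -1)))` became `((-0) <= (a / (b - -1)))`), but over these ranges it never changes the outcome.
As a probe, take a=0, b=1: calc runs tmp = 0; ((abs((b + 2)) != (a / 2)) || ((-0) < (a / (b - -1)))) -> true; b = 6; return -4; calc_v2 runs tmp = 0; ((abs((b + 2)) != (a / 2)) || ((-0) <= (a / (b - -1)))) -> true; b = 6; return -4; both end at -4.
Sweeping the whole domain (35 inputs) finds no disagreement.
verdict: equivalent


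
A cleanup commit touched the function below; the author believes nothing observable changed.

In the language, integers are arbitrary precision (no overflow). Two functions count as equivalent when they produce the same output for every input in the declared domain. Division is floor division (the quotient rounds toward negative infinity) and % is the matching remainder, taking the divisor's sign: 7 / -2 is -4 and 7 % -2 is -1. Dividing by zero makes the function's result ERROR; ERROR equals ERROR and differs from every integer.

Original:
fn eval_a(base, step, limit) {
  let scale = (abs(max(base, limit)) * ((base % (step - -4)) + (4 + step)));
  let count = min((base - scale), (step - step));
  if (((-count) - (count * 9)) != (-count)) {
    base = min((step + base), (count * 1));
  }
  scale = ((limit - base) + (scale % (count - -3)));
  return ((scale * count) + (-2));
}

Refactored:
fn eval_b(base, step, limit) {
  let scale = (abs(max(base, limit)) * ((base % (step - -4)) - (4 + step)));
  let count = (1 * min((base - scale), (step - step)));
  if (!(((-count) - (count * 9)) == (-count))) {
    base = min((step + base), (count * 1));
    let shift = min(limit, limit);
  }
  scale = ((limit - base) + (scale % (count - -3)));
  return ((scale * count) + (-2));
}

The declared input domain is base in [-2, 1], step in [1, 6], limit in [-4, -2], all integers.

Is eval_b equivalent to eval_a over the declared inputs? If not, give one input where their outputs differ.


The rewrite breaks on base=-2, step=1, limit=-3, where the results are -20 and -2.
eval_a: scale = 16; count = -18; (((-count) - (count * 9)) != (-count)) -> true; base = -18; scale = 1; return -20
eval_b: scale = -4; count = 0; (!(((-count) - (count * 9)) == (-count))) -> false; scale = 1; return -2
verdict: not equivalent; witness: base=-2, step=1, limit=-3


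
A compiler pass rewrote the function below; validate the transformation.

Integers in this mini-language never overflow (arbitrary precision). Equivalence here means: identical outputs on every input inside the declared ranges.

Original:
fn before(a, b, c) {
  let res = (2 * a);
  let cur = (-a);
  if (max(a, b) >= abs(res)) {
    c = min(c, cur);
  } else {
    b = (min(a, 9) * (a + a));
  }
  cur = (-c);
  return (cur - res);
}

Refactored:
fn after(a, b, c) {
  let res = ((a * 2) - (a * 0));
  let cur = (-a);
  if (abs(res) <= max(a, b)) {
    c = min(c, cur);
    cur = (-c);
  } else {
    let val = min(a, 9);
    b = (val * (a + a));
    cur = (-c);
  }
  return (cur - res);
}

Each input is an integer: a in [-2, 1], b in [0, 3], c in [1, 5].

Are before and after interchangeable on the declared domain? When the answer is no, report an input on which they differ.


This is a faithful refactor — local variable names differ; comparison usage differs; statement counts differ; constant usage differs; arithmetic usage differs, but the computed results match everywhere.
One worked example (a=-2, b=3, c=3) — before: res := -4 | cur := 2 | (max(a, b) >= abs(res)): false | b := 8 | cur := -3 | result 1; after: res := -4 | cur := 2 | (abs(res) <= max(a, b)): false | val := -2 | b := 8 | cur := -3 | result 1; agreement on 1.
Every one of the 80 inputs gives matching results.
verdict: equivalent


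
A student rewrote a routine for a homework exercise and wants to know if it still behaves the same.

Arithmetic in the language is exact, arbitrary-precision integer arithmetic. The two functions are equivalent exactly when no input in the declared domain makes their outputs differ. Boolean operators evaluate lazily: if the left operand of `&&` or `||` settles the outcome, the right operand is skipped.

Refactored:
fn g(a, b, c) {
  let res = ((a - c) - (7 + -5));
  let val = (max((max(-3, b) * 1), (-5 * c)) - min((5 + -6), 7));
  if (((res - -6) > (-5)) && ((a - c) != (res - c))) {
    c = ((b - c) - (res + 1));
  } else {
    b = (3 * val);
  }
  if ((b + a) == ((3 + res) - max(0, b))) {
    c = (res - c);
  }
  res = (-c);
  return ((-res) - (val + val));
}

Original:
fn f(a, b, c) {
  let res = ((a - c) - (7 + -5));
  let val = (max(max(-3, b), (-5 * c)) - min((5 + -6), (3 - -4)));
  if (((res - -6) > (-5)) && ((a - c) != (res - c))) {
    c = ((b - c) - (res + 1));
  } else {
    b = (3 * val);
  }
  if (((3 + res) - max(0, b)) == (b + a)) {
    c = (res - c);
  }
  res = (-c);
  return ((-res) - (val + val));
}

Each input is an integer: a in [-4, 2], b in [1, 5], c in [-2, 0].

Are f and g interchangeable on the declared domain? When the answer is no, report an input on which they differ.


Comparing the listings, the differences include: arithmetic usage differs; also constant usage differs.
One worked example (a=2, b=4, c=-1) — f: res=1, then val=6, then (((res - -6) > (-5)) && ((a - c) != (res - c))) is true, then c=3, then (((3 + res) - max(0, b)) == (b + a)) is false, then res=-3, then returns -9; g: res=1, then val=6, then (((res - -6) > (-5)) && ((a - c) != (res - c))) is true, then c=3, then ((b + a) == ((3 + res) - max(0, b))) is false, then res=-3, then returns -9; agreement on -9.
Checked all 105 inputs in the declared domain: the outputs agree on every one.
verdict: equivalent


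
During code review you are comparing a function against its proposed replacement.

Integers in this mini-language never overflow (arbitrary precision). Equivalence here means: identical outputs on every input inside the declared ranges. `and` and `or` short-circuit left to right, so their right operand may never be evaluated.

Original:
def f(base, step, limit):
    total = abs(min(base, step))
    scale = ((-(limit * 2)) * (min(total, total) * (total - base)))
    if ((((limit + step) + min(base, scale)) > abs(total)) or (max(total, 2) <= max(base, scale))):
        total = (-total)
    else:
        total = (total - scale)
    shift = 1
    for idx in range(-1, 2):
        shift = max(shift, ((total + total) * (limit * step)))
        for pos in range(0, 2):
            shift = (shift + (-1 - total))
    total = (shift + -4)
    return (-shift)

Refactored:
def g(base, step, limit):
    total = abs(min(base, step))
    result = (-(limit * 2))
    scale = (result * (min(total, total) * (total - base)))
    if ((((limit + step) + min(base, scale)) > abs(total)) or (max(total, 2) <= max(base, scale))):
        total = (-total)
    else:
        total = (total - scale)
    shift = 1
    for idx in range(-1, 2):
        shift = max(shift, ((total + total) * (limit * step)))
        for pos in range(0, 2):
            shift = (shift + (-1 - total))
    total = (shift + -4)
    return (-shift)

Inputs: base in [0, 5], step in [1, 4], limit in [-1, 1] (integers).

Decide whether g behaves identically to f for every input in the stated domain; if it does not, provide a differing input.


The two are interchangeable: local variable names differ, plus statement counts differ, and every declared input agrees.
Tracing base=1, step=1, limit=1: f: total becomes 1; next scale becomes 0; next ((((limit + step) + min(base, scale)) > abs(total)) or (max(total, 2) <= max(base, scale))) evaluates to true; next total becomes -1; next shift becomes 1; next at idx=-1:; next shift becomes 1; next at pos=0:; next shift becomes 1; next at pos=1:; next shift becomes 1; next at idx=0:; next shift becomes 1; next at pos=0:; next shift becomes 1; next at pos=1:; next shift becomes 1; next at idx=1:; next shift becomes 1; next at pos=0:; next shift becomes 1; next at pos=1:; next shift becomes 1; next total becomes -3; next final value -1 | g: total becomes 1; next result becomes -2; next scale becomes 0; next ((((limit + step) + min(base, scale)) > abs(total)) or (max(total, 2) <= max(base, scale))) evaluates to true; next total becomes -1; next shift becomes 1; next at idx=-1:; next shift becomes 1; next at pos=0:; next shift becomes 1; next at pos=1:; next shift becomes 1; next at idx=0:; next shift becomes 1; next at pos=0:; next shift becomes 1; next at pos=1:; next shift becomes 1; next at idx=1:; next shift becomes 1; next at pos=0:; next shift becomes 1; next at pos=1:; next shift becomes 1; next total becomes -3; next final value -1 — matching result -1.
Checked all 72 inputs in the declared domain: the outputs agree on every one.
verdict: equivalent


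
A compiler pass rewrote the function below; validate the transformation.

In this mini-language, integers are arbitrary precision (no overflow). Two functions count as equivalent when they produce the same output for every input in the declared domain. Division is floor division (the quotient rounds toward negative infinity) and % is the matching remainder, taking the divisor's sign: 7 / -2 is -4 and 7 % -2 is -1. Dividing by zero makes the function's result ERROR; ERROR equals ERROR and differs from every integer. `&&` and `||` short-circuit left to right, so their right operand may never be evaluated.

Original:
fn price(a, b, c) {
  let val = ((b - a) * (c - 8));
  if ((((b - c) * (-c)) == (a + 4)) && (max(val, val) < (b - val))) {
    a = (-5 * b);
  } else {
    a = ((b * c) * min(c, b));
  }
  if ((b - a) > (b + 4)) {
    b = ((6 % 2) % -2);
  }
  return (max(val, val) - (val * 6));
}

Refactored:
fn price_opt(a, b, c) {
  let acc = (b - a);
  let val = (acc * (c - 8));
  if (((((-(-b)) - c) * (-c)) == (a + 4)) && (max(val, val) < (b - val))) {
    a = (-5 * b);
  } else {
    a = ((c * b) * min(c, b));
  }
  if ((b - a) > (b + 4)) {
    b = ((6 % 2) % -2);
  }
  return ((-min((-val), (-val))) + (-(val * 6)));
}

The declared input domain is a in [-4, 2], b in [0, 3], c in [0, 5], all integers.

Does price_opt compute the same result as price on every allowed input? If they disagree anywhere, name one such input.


The two are interchangeable: min/max/abs usage differs, local variable names differ, arithmetic usage differs, statement counts differ, and every declared input agrees.
As a probe, take a=2, b=1, c=0: price runs val=8, then ((((b - c) * (-c)) == (a + 4)) && (max(val, val) < (b - val))) is false, then a=0, then ((b - a) > (b + 4)) is false, then returns -40; price_opt runs acc=-1, then val=8, then (((((-(-b)) - c) * (-c)) == (a + 4)) && (max(val, val) < (b - val))) is false, then a=0, then ((b - a) > (b + 4)) is false, then returns -40; both end at -40.
Checked all 168 inputs in the declared domain: the outputs agree on every one.
verdict: equivalent


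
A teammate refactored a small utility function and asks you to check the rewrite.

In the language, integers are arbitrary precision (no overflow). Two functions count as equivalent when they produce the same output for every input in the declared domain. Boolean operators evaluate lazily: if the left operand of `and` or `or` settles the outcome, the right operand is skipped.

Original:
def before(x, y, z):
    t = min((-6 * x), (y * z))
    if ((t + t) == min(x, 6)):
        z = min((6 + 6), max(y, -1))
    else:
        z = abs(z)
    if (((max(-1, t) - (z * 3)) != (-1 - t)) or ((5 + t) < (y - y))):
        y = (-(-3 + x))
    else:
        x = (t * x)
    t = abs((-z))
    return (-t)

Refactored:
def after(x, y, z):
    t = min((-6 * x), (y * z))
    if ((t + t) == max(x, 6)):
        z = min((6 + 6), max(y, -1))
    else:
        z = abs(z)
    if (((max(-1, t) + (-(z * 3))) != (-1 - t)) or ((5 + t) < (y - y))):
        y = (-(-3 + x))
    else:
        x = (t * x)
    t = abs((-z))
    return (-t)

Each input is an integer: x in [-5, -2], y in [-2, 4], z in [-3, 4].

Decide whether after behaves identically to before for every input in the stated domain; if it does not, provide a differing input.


Input x=-5, y=-1, z=-3: -3 from before versus -1 from after.
verdict: not equivalent; witness: x=-5, y=-1, z=-3


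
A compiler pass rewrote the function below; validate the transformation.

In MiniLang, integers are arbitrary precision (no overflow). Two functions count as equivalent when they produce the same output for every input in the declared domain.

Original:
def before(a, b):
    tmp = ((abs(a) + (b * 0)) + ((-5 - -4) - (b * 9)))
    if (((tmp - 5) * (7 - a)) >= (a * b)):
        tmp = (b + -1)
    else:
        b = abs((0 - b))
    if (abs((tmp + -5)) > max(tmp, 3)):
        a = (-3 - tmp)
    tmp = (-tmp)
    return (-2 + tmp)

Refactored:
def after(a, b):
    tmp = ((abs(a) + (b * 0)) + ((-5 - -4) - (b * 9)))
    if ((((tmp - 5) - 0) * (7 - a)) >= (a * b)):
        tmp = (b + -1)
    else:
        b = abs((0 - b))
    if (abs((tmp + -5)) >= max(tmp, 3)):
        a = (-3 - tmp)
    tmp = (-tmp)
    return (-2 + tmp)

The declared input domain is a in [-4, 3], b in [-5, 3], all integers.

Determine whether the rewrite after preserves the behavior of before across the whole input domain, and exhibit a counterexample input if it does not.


The suspicious edit (`(abs((tmp + -5)) > max(tmp, 3))` became `(abs((tmp + -5)) >= max(tmp, 3))`) never changes the result for any input inside the declared domain.
One worked example (a=-2, b=-3) — before: tmp := 28 | (((tmp - 5) * (7 - a)) >= (a * b)): true | tmp := -4 | (abs((tmp + -5)) > max(tmp, 3)): true | a := 1 | tmp := 4 | result 2; after: tmp := 28 | ((((tmp - 5) - 0) * (7 - a)) >= (a * b)): true | tmp := -4 | (abs((tmp + -5)) >= max(tmp, 3)): true | a := 1 | tmp := 4 | result 2; agreement on 2.
Every one of the 72 inputs gives matching results.
verdict: equivalent


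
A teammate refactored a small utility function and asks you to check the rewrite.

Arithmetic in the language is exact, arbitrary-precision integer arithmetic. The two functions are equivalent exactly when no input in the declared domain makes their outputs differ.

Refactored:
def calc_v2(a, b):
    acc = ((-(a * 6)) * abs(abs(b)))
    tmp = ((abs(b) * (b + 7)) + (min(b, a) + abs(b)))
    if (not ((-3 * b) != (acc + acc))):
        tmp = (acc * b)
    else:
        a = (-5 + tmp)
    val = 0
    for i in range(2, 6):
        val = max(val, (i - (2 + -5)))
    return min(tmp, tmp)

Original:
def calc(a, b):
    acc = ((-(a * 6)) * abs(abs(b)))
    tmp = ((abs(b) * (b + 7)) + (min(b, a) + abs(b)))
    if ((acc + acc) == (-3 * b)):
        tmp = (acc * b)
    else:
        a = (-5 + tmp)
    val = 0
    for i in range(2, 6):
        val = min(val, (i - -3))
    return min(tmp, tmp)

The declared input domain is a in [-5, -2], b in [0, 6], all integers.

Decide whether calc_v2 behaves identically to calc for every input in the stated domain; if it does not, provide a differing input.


Equivalent. There is a behavioral-looking edit here, yet the outcome never shifts on this domain.
Checked all 28 inputs in the declared domain: the outputs agree on every one.
As a probe, take a=-5, b=0: calc runs acc := 0 | tmp := -5 | ((acc + acc) == (-3 * b)): true | tmp := 0 | val := 0 | iter i=2: | val := 0 | iter i=3: | val := 0 | iter i=4: | val := 0 | iter i=5: | val := 0 | result 0; calc_v2 runs acc := 0 | tmp := -5 | (not ((-3 * b) != (acc + acc))): true | tmp := 0 | val := 0 | iter i=2: | val := 5 | iter i=3: | val := 6 | iter i=4: | val := 7 | iter i=5: | val := 8 | result 0; both end at 0.
verdict: equivalent


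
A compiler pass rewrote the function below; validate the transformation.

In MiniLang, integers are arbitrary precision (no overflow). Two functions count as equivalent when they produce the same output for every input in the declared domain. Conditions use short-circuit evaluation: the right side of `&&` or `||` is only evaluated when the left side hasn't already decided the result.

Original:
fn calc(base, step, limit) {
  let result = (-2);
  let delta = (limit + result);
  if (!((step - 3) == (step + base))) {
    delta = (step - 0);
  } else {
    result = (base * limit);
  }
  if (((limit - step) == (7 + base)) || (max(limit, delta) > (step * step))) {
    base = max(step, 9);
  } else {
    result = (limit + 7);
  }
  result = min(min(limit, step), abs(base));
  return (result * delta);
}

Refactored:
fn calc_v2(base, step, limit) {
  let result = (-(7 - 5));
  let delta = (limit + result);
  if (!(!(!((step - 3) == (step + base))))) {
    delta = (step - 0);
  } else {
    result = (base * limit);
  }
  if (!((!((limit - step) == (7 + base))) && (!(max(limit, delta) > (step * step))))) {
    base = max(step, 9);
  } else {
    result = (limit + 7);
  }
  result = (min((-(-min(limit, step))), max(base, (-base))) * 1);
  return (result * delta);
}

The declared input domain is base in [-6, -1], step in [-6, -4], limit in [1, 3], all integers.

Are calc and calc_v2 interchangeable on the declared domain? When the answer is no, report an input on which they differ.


Changes here: min/max/abs usage differs, arithmetic usage differs, constant usage differs, boolean connective usage differs; the full 54-point sweep finds no disagreement.
verdict: equivalent


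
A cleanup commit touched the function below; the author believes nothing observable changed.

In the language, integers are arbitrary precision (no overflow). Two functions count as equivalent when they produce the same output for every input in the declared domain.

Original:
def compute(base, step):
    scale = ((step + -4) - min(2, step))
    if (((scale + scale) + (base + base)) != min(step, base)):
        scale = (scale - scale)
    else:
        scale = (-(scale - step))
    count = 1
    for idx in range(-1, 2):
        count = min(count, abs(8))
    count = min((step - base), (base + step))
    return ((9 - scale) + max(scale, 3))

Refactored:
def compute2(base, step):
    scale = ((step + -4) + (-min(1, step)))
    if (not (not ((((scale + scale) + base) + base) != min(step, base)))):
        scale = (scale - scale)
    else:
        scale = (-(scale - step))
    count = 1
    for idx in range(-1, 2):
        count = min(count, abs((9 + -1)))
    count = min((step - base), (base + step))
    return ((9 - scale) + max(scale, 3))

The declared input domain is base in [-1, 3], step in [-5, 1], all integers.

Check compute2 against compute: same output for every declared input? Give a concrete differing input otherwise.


Equivalent. The edit looks behavioral (`2` became `1`), but over these ranges it never changes the outcome.
Sweeping the whole domain (35 inputs) finds no disagreement.
One worked example (base=-1, step=0) — compute: scale = -4; (((scale + scale) + (base + base)) != min(step, base)) -> true; scale = 0; count = 1; [idx=-1]; count = 1; [idx=0]; count = 1; [idx=1]; count = 1; count = -1; return 12; compute2: scale = -4; (not (not ((((scale + scale) + base) + base) != min(step, base)))) -> true; scale = 0; count = 1; [idx=-1]; count = 1; [idx=0]; count = 1; [idx=1]; count = 1; count = -1; return 12; agreement on 12.
verdict: equivalent


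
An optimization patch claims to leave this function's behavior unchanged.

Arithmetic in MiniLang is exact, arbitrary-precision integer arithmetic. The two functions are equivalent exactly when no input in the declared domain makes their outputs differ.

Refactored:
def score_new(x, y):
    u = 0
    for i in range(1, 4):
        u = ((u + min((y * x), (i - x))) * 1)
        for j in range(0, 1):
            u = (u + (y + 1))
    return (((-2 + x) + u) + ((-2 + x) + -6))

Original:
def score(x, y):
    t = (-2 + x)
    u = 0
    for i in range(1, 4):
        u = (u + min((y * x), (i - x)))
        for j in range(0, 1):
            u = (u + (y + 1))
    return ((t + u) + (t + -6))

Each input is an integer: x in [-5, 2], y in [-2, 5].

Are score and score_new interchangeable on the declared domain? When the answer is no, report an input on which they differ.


This is a faithful refactor — constant usage differs; also arithmetic usage differs; also statement counts differ; also local variable names differ, but the computed results match everywhere.
Spot check at x=2, y=-1 — score: t becomes 0; next u becomes 0; next at i=1:; next u becomes -2; next at j=0:; next u becomes -2; next at i=2:; next u becomes -4; next at j=0:; next u becomes -4; next at i=3:; next u becomes -6; next at j=0:; next u becomes -6; next final value -12. score_new: u becomes 0; next at i=1:; next u becomes -2; next at j=0:; next u becomes -2; next at i=2:; next u becomes -4; next at j=0:; next u becomes -4; next at i=3:; next u becomes -6; next at j=0:; next u becomes -6; next final value -12. Both give -12.
Sweeping the whole domain (64 inputs) finds no disagreement.
verdict: equivalent
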